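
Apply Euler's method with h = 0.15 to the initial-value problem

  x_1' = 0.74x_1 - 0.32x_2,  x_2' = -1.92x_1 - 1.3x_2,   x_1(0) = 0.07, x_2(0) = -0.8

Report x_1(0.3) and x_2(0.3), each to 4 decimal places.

0.1609, -0.5681

Euler on (x_1,x_2): x_1_{n+1} = x_1_n + h·x_1', x_2_{n+1} = x_2_n + h·x_2'.
0.000000: (0.070000, -0.800000); f=(0.307800, 0.905600) → (0.116170, -0.664160)
0.150000: (0.116170, -0.664160); f=(0.298497, 0.640362) → (0.160945, -0.568106)
(x_1(0.3), x_2(0.3)) ≈ (0.1609, -0.5681)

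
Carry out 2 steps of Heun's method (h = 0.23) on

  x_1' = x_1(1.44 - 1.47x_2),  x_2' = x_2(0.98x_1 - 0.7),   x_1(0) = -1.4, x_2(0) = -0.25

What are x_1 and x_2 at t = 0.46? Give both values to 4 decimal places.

-2.9566, -0.0809

Heun on (x_1,x_2): k1 = f(t_n, state_n); k2 = f(t_n + h, state_n + h·k1); state_{n+1} = state_n + (h/2)·(k1 + k2).
0.000000: (-1.400000, -0.250000)
  k1 = (-2.530500, 0.518000)
  predictor → (-1.982015, -0.130860)
  k2 = (-3.235370, 0.345781)
  → (-2.063075, -0.150665)
0.230000: (-2.063075, -0.150665)
  k1 = (-3.427753, 0.410082)
  predictor → (-2.851458, -0.056346)
  k2 = (-4.342283, 0.196898)
  → (-2.956629, -0.080862)
(x_1(0.46), x_2(0.46)) ≈ (-2.9566, -0.0809)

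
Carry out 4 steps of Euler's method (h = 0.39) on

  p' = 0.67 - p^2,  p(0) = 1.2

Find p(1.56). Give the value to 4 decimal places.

Euler: p_{n+1} = p_n + h·f(s_n, p_n).
s=0.000000, p=1.200000: f=-0.770000 → p ← 1.200000 + 0.39·(-0.770000) = 0.899700
s=0.390000, p=0.899700: f=-0.139460 → p ← 0.899700 + 0.39·(-0.139460) = 0.845311
s=0.780000, p=0.845311: f=-0.044550 → p ← 0.845311 + 0.39·(-0.044550) = 0.827936
s=1.170000, p=0.827936: f=-0.015478 → p ← 0.827936 + 0.39·(-0.015478) = 0.821900
p(1.56) ≈ 0.8219

0.8219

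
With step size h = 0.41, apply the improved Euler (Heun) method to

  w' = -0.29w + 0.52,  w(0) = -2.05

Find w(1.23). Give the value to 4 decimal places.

Heun: k1 = f(x_n, w_n); k2 = f(x_n + h, w_n + h·k1); w_{n+1} = w_n + (h/2)·(k1 + k2).
x=0.000000, w=-2.050000:
  k1 = f(0.000000, -2.050000) = 1.114500
  k2 = f(0.410000, -1.593055) = 0.981986
  w ← -2.050000 + (0.41/2)·(1.114500 + 0.981986) = -1.620220
x=0.410000, w=-1.620220:
  k1 = f(0.410000, -1.620220) = 0.989864
  k2 = f(0.820000, -1.214376) = 0.872169
  w ← -1.620220 + (0.41/2)·(0.989864 + 0.872169) = -1.238504
x=0.820000, w=-1.238504:
  k1 = f(0.820000, -1.238504) = 0.879166
  k2 = f(1.230000, -0.878046) = 0.774633
  w ← -1.238504 + (0.41/2)·(0.879166 + 0.774633) = -0.899475
w(1.23) ≈ -0.8995

-0.8995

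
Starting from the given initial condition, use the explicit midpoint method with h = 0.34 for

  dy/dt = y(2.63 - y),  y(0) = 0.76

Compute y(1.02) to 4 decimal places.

2.2440

Midpoint: k1 = f(t_n, y_n); k2 = f(t_n + h/2, y_n + (h/2)·k1); y_{n+1} = y_n + h·k2.
t=0.000000, y=0.760000:
  k1 = f(0.000000, 0.760000) = 1.421200
  k2 = f(0.170000, 1.001604) = 1.631008
  y ← 0.760000 + 0.34·1.631008 = 1.314543
t=0.340000, y=1.314543:
  k1 = f(0.340000, 1.314543) = 1.729225
  k2 = f(0.510000, 1.608511) = 1.643076
  y ← 1.314543 + 0.34·1.643076 = 1.873189
t=0.680000, y=1.873189:
  k1 = f(0.680000, 1.873189) = 1.417650
  k2 = f(0.850000, 2.114189) = 1.090522
  y ← 1.873189 + 0.34·1.090522 = 2.243966
y(1.02) ≈ 2.2440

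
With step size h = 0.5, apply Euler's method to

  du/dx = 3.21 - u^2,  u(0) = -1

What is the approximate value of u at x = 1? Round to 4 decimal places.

1.7045

Euler: u_{n+1} = u_n + h·f(x_n, u_n).
x=0.000000, u=-1.000000: f=2.210000 → u ← -1.000000 + 0.5·2.210000 = 0.105000
x=0.500000, u=0.105000: f=3.198975 → u ← 0.105000 + 0.5·3.198975 = 1.704487
u(1) ≈ 1.7045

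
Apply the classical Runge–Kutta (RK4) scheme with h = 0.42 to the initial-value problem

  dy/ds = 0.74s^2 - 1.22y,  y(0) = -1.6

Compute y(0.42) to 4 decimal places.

RK4: k1 = f(s_n, y_n); k2 = f(s_n + h/2, y_n + (h/2)·k1); k3 = f(s_n + h/2, y_n + (h/2)·k2); k4 = f(s_n + h, y_n + h·k3); y_{n+1} = y_n + (h/6)·(k1 + 2k2 + 2k3 + k4).
s=0.000000, y=-1.600000:
  k1 = f(0.000000, -1.600000) = 1.952000
  k2 = f(0.210000, -1.190080) = 1.484532
  k3 = f(0.210000, -1.288248) = 1.604297
  k4 = f(0.420000, -0.926195) = 1.260494
  y ← -1.600000 + (0.42/6)·(k1 + 2k2 + 2k3 + k4) = -0.942689
y(0.42) ≈ -0.9427

-0.9427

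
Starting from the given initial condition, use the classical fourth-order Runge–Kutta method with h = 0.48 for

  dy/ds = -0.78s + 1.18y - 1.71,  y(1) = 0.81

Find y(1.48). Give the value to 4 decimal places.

RK4: k1 = f(s_n, y_n); k2 = f(s_n + h/2, y_n + (h/2)·k1); k3 = f(s_n + h/2, y_n + (h/2)·k2); k4 = f(s_n + h, y_n + h·k3); y_{n+1} = y_n + (h/6)·(k1 + 2k2 + 2k3 + k4).
s=1.000000, y=0.810000:
  k1 = f(1.000000, 0.810000) = -1.534200
  k2 = f(1.240000, 0.441792) = -2.155885
  k3 = f(1.240000, 0.292587) = -2.331947
  k4 = f(1.480000, -0.309334) = -3.229415
  y ← 0.810000 + (0.48/6)·(k1 + 2k2 + 2k3 + k4) = -0.289142
y(1.48) ≈ -0.2891

-0.2891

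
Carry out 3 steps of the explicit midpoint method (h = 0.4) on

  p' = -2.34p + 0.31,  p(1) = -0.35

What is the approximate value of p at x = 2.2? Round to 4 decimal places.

Midpoint: k1 = f(x_n, p_n); k2 = f(x_n + h/2, p_n + (h/2)·k1); p_{n+1} = p_n + h·k2.
x=1.000000, p=-0.350000:
  k1 = f(1.000000, -0.350000) = 1.129000
  k2 = f(1.200000, -0.124200) = 0.600628
  p ← -0.350000 + 0.4·0.600628 = -0.109749
x=1.400000, p=-0.109749:
  k1 = f(1.400000, -0.109749) = 0.566812
  k2 = f(1.600000, 0.003614) = 0.301544
  p ← -0.109749 + 0.4·0.301544 = 0.010869
x=1.800000, p=0.010869:
  k1 = f(1.800000, 0.010869) = 0.284567
  k2 = f(2.000000, 0.067782) = 0.151390
  p ← 0.010869 + 0.4·0.151390 = 0.071425
p(2.2) ≈ 0.0714

0.0714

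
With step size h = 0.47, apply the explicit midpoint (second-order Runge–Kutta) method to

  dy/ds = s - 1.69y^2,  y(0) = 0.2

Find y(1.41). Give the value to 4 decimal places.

Midpoint: k1 = f(s_n, y_n); k2 = f(s_n + h/2, y_n + (h/2)·k1); y_{n+1} = y_n + h·k2.
s=0.000000, y=0.200000:
  k1 = f(0.000000, 0.200000) = -0.067600
  k2 = f(0.235000, 0.184114) = 0.177712
  y ← 0.200000 + 0.47·0.177712 = 0.283525
s=0.470000, y=0.283525:
  k1 = f(0.470000, 0.283525) = 0.334147
  k2 = f(0.705000, 0.362049) = 0.483475
  y ← 0.283525 + 0.47·0.483475 = 0.510758
s=0.940000, y=0.510758:
  k1 = f(0.940000, 0.510758) = 0.499123
  k2 = f(1.175000, 0.628052) = 0.508380
  y ← 0.510758 + 0.47·0.508380 = 0.749697
y(1.41) ≈ 0.7497

0.7497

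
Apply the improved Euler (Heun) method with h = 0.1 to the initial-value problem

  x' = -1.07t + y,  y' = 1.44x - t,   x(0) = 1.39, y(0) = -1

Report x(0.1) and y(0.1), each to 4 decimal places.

1.2947, -0.8120

Heun on (x,y): k1 = f(t_n, state_n); k2 = f(t_n + h, state_n + h·k1); state_{n+1} = state_n + (h/2)·(k1 + k2).
0.000000: (1.390000, -1.000000)
  k1 = (-1.000000, 2.001600)
  predictor → (1.290000, -0.799840)
  k2 = (-0.906840, 1.757600)
  → (1.294658, -0.812040)
(x(0.1), y(0.1)) ≈ (1.2947, -0.8120)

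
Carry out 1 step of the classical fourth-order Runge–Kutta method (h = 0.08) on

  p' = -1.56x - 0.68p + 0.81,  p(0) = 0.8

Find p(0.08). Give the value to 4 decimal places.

RK4: k1 = f(x_n, p_n); k2 = f(x_n + h/2, p_n + (h/2)·k1); k3 = f(x_n + h/2, p_n + (h/2)·k2); k4 = f(x_n + h, p_n + h·k3); p_{n+1} = p_n + (h/6)·(k1 + 2k2 + 2k3 + k4).
x=0.000000, p=0.800000:
  k1 = f(0.000000, 0.800000) = 0.266000
  k2 = f(0.040000, 0.810640) = 0.196365
  k3 = f(0.040000, 0.807855) = 0.198259
  k4 = f(0.080000, 0.815861) = 0.130415
  p ← 0.800000 + (0.08/6)·(k1 + 2k2 + 2k3 + k4) = 0.815809
p(0.08) ≈ 0.8158

0.8158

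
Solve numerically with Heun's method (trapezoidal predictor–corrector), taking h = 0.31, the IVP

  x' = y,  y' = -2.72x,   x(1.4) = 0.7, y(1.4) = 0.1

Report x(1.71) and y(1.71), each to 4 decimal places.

Heun on (x,y): k1 = f(t_n, state_n); k2 = f(t_n + h, state_n + h·k1); state_{n+1} = state_n + (h/2)·(k1 + k2).
1.400000: (0.700000, 0.100000)
  k1 = (0.100000, -1.904000)
  predictor → (0.731000, -0.490240)
  k2 = (-0.490240, -1.988320)
  → (0.639513, -0.503310)
(x(1.71), y(1.71)) ≈ (0.6395, -0.5033)

0.6395, -0.5033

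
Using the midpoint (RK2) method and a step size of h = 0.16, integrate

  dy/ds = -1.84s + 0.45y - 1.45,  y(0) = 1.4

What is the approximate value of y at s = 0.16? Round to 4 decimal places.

1.2405

Midpoint: k1 = f(s_n, y_n); k2 = f(s_n + h/2, y_n + (h/2)·k1); y_{n+1} = y_n + h·k2.
s=0.000000, y=1.400000:
  k1 = f(0.000000, 1.400000) = -0.820000
  k2 = f(0.080000, 1.334400) = -0.996720
  y ← 1.400000 + 0.16·(-0.996720) = 1.240525
y(0.16) ≈ 1.2405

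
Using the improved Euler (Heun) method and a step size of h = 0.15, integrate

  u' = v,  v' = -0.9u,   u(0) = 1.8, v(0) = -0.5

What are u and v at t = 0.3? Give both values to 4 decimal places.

1.5788, -0.9609

Heun on (u,v): k1 = f(t_n, state_n); k2 = f(t_n + h, state_n + h·k1); state_{n+1} = state_n + (h/2)·(k1 + k2).
0.000000: (1.800000, -0.500000)
  k1 = (-0.500000, -1.620000)
  predictor → (1.725000, -0.743000)
  k2 = (-0.743000, -1.552500)
  → (1.706775, -0.737938)
0.150000: (1.706775, -0.737938)
  k1 = (-0.737938, -1.536098)
  predictor → (1.596084, -0.968352)
  k2 = (-0.968352, -1.436476)
  → (1.578803, -0.960881)
(u(0.3), v(0.3)) ≈ (1.5788, -0.9609)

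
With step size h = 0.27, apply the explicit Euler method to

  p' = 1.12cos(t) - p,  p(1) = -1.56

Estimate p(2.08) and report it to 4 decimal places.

-0.3966

Euler: p_{n+1} = p_n + h·f(t_n, p_n).
t=1.000000, p=-1.560000: f=2.165139 → p ← -1.560000 + 0.27·2.165139 = -0.975413
t=1.270000, p=-0.975413: f=1.307247 → p ← -0.975413 + 0.27·1.307247 = -0.622456
t=1.540000, p=-0.622456: f=0.656942 → p ← -0.622456 + 0.27·0.656942 = -0.445081
t=1.810000, p=-0.445081: f=0.179721 → p ← -0.445081 + 0.27·0.179721 = -0.396557
p(2.08) ≈ -0.3966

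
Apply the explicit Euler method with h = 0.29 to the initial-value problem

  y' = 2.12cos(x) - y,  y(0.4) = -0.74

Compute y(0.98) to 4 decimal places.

Euler: y_{n+1} = y_n + h·f(x_n, y_n).
x=0.400000, y=-0.740000: f=2.692649 → y ← -0.740000 + 0.29·2.692649 = 0.040868
x=0.690000, y=0.040868: f=1.594173 → y ← 0.040868 + 0.29·1.594173 = 0.503179
y(0.98) ≈ 0.5032

0.5032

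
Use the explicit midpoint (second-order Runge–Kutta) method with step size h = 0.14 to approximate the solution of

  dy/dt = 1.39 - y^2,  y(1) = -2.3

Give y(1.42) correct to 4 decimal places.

-9.5334

Midpoint: k1 = f(t_n, y_n); k2 = f(t_n + h/2, y_n + (h/2)·k1); y_{n+1} = y_n + h·k2.
t=1.000000, y=-2.300000:
  k1 = f(1.000000, -2.300000) = -3.900000
  k2 = f(1.070000, -2.573000) = -5.230329
  y ← -2.300000 + 0.14·(-5.230329) = -3.032246
t=1.140000, y=-3.032246:
  k1 = f(1.140000, -3.032246) = -7.804516
  k2 = f(1.210000, -3.578562) = -11.416107
  y ← -3.032246 + 0.14·(-11.416107) = -4.630501
t=1.280000, y=-4.630501:
  k1 = f(1.280000, -4.630501) = -20.051540
  k2 = f(1.350000, -6.034109) = -35.020470
  y ← -4.630501 + 0.14·(-35.020470) = -9.533367
y(1.42) ≈ -9.5334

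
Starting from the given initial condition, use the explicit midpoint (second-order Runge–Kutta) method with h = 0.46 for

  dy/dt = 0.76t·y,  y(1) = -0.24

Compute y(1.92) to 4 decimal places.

-0.6291

Midpoint: k1 = f(t_n, y_n); k2 = f(t_n + h/2, y_n + (h/2)·k1); y_{n+1} = y_n + h·k2.
t=1.000000, y=-0.240000:
  k1 = f(1.000000, -0.240000) = -0.182400
  k2 = f(1.230000, -0.281952) = -0.263569
  y ← -0.240000 + 0.46·(-0.263569) = -0.361242
t=1.460000, y=-0.361242:
  k1 = f(1.460000, -0.361242) = -0.400834
  k2 = f(1.690000, -0.453433) = -0.582390
  y ← -0.361242 + 0.46·(-0.582390) = -0.629141
y(1.92) ≈ -0.6291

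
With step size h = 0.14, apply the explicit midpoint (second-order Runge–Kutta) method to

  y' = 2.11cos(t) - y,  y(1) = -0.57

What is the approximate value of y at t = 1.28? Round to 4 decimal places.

Midpoint: k1 = f(t_n, y_n); k2 = f(t_n + h/2, y_n + (h/2)·k1); y_{n+1} = y_n + h·k2.
t=1.000000, y=-0.570000:
  k1 = f(1.000000, -0.570000) = 1.710038
  k2 = f(1.070000, -0.450297) = 1.463359
  y ← -0.570000 + 0.14·1.463359 = -0.365130
t=1.140000, y=-0.365130:
  k1 = f(1.140000, -0.365130) = 1.246254
  k2 = f(1.210000, -0.277892) = 1.022763
  y ← -0.365130 + 0.14·1.022763 = -0.221943
y(1.28) ≈ -0.2219

-0.2219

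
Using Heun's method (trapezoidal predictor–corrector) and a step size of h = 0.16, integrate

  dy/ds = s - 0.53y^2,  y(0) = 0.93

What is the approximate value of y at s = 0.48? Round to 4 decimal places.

0.8546

Heun: k1 = f(s_n, y_n); k2 = f(s_n + h, y_n + h·k1); y_{n+1} = y_n + (h/2)·(k1 + k2).
s=0.000000, y=0.930000:
  k1 = f(0.000000, 0.930000) = -0.458397
  k2 = f(0.160000, 0.856656) = -0.228946
  y ← 0.930000 + (0.16/2)·(-0.458397 + (-0.228946)) = 0.875013
s=0.160000, y=0.875013:
  k1 = f(0.160000, 0.875013) = -0.245793
  k2 = f(0.320000, 0.835686) = -0.050136
  y ← 0.875013 + (0.16/2)·(-0.245793 + (-0.050136)) = 0.851338
s=0.320000, y=0.851338:
  k1 = f(0.320000, 0.851338) = -0.064132
  k2 = f(0.480000, 0.841077) = 0.105072
  y ← 0.851338 + (0.16/2)·(-0.064132 + 0.105072) = 0.854613
y(0.48) ≈ 0.8546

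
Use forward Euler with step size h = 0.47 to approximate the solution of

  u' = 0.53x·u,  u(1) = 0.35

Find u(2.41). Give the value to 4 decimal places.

Euler: u_{n+1} = u_n + h·f(x_n, u_n).
x=1.000000, u=0.350000: f=0.185500 → u ← 0.350000 + 0.47·0.185500 = 0.437185
x=1.470000, u=0.437185: f=0.340611 → u ← 0.437185 + 0.47·0.340611 = 0.597272
x=1.940000, u=0.597272: f=0.614115 → u ← 0.597272 + 0.47·0.614115 = 0.885906
u(2.41) ≈ 0.8859

0.8859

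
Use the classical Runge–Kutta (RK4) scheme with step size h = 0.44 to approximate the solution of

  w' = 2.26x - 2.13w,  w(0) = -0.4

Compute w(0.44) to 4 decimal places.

0.0077

RK4: k1 = f(x_n, w_n); k2 = f(x_n + h/2, w_n + (h/2)·k1); k3 = f(x_n + h/2, w_n + (h/2)·k2); k4 = f(x_n + h, w_n + h·k3); w_{n+1} = w_n + (h/6)·(k1 + 2k2 + 2k3 + k4).
x=0.000000, w=-0.400000:
  k1 = f(0.000000, -0.400000) = 0.852000
  k2 = f(0.220000, -0.212560) = 0.949953
  k3 = f(0.220000, -0.191010) = 0.904052
  k4 = f(0.440000, -0.002217) = 0.999122
  w ← -0.400000 + (0.44/6)·(k1 + 2k2 + 2k3 + k4) = 0.007670
w(0.44) ≈ 0.0077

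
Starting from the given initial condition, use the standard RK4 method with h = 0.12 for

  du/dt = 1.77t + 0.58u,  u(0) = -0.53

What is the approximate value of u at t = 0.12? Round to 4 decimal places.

-0.5552

RK4: k1 = f(t_n, u_n); k2 = f(t_n + h/2, u_n + (h/2)·k1); k3 = f(t_n + h/2, u_n + (h/2)·k2); k4 = f(t_n + h, u_n + h·k3); u_{n+1} = u_n + (h/6)·(k1 + 2k2 + 2k3 + k4).
t=0.000000, u=-0.530000:
  k1 = f(0.000000, -0.530000) = -0.307400
  k2 = f(0.060000, -0.548444) = -0.211898
  k3 = f(0.060000, -0.542714) = -0.208574
  k4 = f(0.120000, -0.555029) = -0.109517
  u ← -0.530000 + (0.12/6)·(k1 + 2k2 + 2k3 + k4) = -0.555157
u(0.12) ≈ -0.5552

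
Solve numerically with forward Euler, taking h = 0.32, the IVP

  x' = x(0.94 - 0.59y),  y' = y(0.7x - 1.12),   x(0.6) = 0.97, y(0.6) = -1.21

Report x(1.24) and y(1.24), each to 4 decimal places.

Euler on (x,y): x_{n+1} = x_n + h·x', y_{n+1} = y_n + h·y'.
0.600000: (0.970000, -1.210000); f=(1.604283, 0.533610) → (1.483371, -1.039245)
0.920000: (1.483371, -1.039245); f=(2.303904, 0.084845) → (2.220620, -1.012095)
(x(1.24), y(1.24)) ≈ (2.2206, -1.0121)

2.2206, -1.0121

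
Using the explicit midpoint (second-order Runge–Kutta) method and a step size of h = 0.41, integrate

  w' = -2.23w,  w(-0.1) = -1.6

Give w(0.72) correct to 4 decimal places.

-0.4059

Midpoint: k1 = f(x_n, w_n); k2 = f(x_n + h/2, w_n + (h/2)·k1); w_{n+1} = w_n + h·k2.
x=-0.100000, w=-1.600000:
  k1 = f(-0.100000, -1.600000) = 3.568000
  k2 = f(0.105000, -0.868560) = 1.936889
  w ← -1.600000 + 0.41·1.936889 = -0.805876
x=0.310000, w=-0.805876:
  k1 = f(0.310000, -0.805876) = 1.797103
  k2 = f(0.515000, -0.437470) = 0.975557
  w ← -0.805876 + 0.41·0.975557 = -0.405897
w(0.72) ≈ -0.4059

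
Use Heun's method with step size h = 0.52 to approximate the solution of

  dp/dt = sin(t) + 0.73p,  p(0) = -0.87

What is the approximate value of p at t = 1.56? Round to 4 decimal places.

-1.2356

Heun: k1 = f(t_n, p_n); k2 = f(t_n + h, p_n + h·k1); p_{n+1} = p_n + (h/2)·(k1 + k2).
t=0.000000, p=-0.870000:
  k1 = f(0.000000, -0.870000) = -0.635100
  k2 = f(0.520000, -1.200252) = -0.379304
  p ← -0.870000 + (0.52/2)·(-0.635100 + (-0.379304)) = -1.133745
t=0.520000, p=-1.133745:
  k1 = f(0.520000, -1.133745) = -0.330754
  k2 = f(1.040000, -1.305737) = -0.090784
  p ← -1.133745 + (0.52/2)·(-0.330754 + (-0.090784)) = -1.243345
t=1.040000, p=-1.243345:
  k1 = f(1.040000, -1.243345) = -0.045237
  k2 = f(1.560000, -1.266868) = 0.075128
  p ← -1.243345 + (0.52/2)·(-0.045237 + 0.075128) = -1.235573
p(1.56) ≈ -1.2356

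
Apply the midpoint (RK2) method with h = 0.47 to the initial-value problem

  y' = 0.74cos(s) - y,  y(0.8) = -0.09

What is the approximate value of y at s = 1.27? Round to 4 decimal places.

0.0630

Midpoint: k1 = f(s_n, y_n); k2 = f(s_n + h/2, y_n + (h/2)·k1); y_{n+1} = y_n + h·k2.
s=0.800000, y=-0.090000:
  k1 = f(0.800000, -0.090000) = 0.605563
  k2 = f(1.035000, 0.052307) = 0.325482
  y ← -0.090000 + 0.47·0.325482 = 0.062976
y(1.27) ≈ 0.0630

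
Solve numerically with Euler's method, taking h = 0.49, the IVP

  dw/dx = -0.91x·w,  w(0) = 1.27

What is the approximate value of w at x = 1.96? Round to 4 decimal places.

0.1925

Euler: w_{n+1} = w_n + h·f(x_n, w_n).
x=0.000000, w=1.270000: f=0.000000 → w ← 1.270000 + 0.49·0.000000 = 1.270000
x=0.490000, w=1.270000: f=-0.566293 → w ← 1.270000 + 0.49·(-0.566293) = 0.992516
x=0.980000, w=0.992516: f=-0.885126 → w ← 0.992516 + 0.49·(-0.885126) = 0.558805
x=1.470000, w=0.558805: f=-0.747513 → w ← 0.558805 + 0.49·(-0.747513) = 0.192523
w(1.96) ≈ 0.1925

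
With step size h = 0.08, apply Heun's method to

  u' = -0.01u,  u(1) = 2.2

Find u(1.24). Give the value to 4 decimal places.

2.1947

Heun: k1 = f(t_n, u_n); k2 = f(t_n + h, u_n + h·k1); u_{n+1} = u_n + (h/2)·(k1 + k2).
t=1.000000, u=2.200000:
  k1 = f(1.000000, 2.200000) = -0.022000
  k2 = f(1.080000, 2.198240) = -0.021982
  u ← 2.200000 + (0.08/2)·(-0.022000 + (-0.021982)) = 2.198241
t=1.080000, u=2.198241:
  k1 = f(1.080000, 2.198241) = -0.021982
  k2 = f(1.160000, 2.196482) = -0.021965
  u ← 2.198241 + (0.08/2)·(-0.021982 + (-0.021965)) = 2.196483
t=1.160000, u=2.196483:
  k1 = f(1.160000, 2.196483) = -0.021965
  k2 = f(1.240000, 2.194726) = -0.021947
  u ← 2.196483 + (0.08/2)·(-0.021965 + (-0.021947)) = 2.194726
u(1.24) ≈ 2.1947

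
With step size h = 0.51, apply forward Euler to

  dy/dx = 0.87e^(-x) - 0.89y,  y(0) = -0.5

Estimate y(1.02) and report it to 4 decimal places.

0.3596

Euler: y_{n+1} = y_n + h·f(x_n, y_n).
x=0.000000, y=-0.500000: f=1.315000 → y ← -0.500000 + 0.51·1.315000 = 0.170650
x=0.510000, y=0.170650: f=0.370553 → y ← 0.170650 + 0.51·0.370553 = 0.359632
y(1.02) ≈ 0.3596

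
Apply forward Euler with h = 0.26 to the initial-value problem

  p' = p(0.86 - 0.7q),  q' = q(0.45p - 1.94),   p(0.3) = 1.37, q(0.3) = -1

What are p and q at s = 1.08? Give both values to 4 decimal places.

3.3869, -0.3774

Euler on (p,q): p_{n+1} = p_n + h·p', q_{n+1} = q_n + h·q'.
0.300000: (1.370000, -1.000000); f=(2.137200, 1.323500) → (1.925672, -0.655890)
0.560000: (1.925672, -0.655890); f=(2.540198, 0.704064) → (2.586124, -0.472833)
0.820000: (2.586124, -0.472833); f=(3.080030, 0.367034) → (3.386931, -0.377405)
(p(1.08), q(1.08)) ≈ (3.3869, -0.3774)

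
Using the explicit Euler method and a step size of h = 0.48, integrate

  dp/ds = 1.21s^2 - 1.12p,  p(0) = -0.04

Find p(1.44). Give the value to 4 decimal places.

0.5932

Euler: p_{n+1} = p_n + h·f(s_n, p_n).
s=0.000000, p=-0.040000: f=0.044800 → p ← -0.040000 + 0.48·0.044800 = -0.018496
s=0.480000, p=-0.018496: f=0.299500 → p ← -0.018496 + 0.48·0.299500 = 0.125264
s=0.960000, p=0.125264: f=0.974841 → p ← 0.125264 + 0.48·0.974841 = 0.593187
p(1.44) ≈ 0.5932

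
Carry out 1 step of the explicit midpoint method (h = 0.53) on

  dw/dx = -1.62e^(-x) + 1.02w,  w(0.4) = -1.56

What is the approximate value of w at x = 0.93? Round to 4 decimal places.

Midpoint: k1 = f(x_n, w_n); k2 = f(x_n + h/2, w_n + (h/2)·k1); w_{n+1} = w_n + h·k2.
x=0.400000, w=-1.560000:
  k1 = f(0.400000, -1.560000) = -2.677118
  k2 = f(0.665000, -2.269436) = -3.147948
  w ← -1.560000 + 0.53·(-3.147948) = -3.228413
w(0.93) ≈ -3.2284

-3.2284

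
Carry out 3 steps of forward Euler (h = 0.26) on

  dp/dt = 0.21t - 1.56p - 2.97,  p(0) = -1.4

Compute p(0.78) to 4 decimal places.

Euler: p_{n+1} = p_n + h·f(t_n, p_n).
t=0.000000, p=-1.400000: f=-0.786000 → p ← -1.400000 + 0.26·(-0.786000) = -1.604360
t=0.260000, p=-1.604360: f=-0.412598 → p ← -1.604360 + 0.26·(-0.412598) = -1.711636
t=0.520000, p=-1.711636: f=-0.190648 → p ← -1.711636 + 0.26·(-0.190648) = -1.761204
p(0.78) ≈ -1.7612

-1.7612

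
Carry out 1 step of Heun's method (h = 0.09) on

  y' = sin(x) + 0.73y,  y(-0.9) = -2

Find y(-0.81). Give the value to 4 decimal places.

Heun: k1 = f(x_n, y_n); k2 = f(x_n + h, y_n + h·k1); y_{n+1} = y_n + (h/2)·(k1 + k2).
x=-0.900000, y=-2.000000:
  k1 = f(-0.900000, -2.000000) = -2.243327
  k2 = f(-0.810000, -2.201899) = -2.331674
  y ← -2.000000 + (0.09/2)·(-2.243327 + (-2.331674)) = -2.205875
y(-0.81) ≈ -2.2059

-2.2059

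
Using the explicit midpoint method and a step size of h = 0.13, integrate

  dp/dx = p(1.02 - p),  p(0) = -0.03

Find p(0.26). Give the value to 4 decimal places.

Midpoint: k1 = f(x_n, p_n); k2 = f(x_n + h/2, p_n + (h/2)·k1); p_{n+1} = p_n + h·k2.
x=0.000000, p=-0.030000:
  k1 = f(0.000000, -0.030000) = -0.031500
  k2 = f(0.065000, -0.032047) = -0.033715
  p ← -0.030000 + 0.13·(-0.033715) = -0.034383
x=0.130000, p=-0.034383:
  k1 = f(0.130000, -0.034383) = -0.036253
  k2 = f(0.195000, -0.036739) = -0.038824
  p ← -0.034383 + 0.13·(-0.038824) = -0.039430
p(0.26) ≈ -0.0394

-0.0394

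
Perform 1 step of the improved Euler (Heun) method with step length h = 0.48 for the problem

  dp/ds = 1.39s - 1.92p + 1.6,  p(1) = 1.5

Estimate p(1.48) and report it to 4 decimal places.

Heun: k1 = f(s_n, p_n); k2 = f(s_n + h, p_n + h·k1); p_{n+1} = p_n + (h/2)·(k1 + k2).
s=1.000000, p=1.500000:
  k1 = f(1.000000, 1.500000) = 0.110000
  k2 = f(1.480000, 1.552800) = 0.675824
  p ← 1.500000 + (0.48/2)·(0.110000 + 0.675824) = 1.688598
p(1.48) ≈ 1.6886

1.6886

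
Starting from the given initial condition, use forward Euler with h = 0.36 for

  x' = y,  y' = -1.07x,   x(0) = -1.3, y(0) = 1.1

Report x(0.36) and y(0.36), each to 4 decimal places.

-0.9040, 1.6008

Euler on (x,y): x_{n+1} = x_n + h·x', y_{n+1} = y_n + h·y'.
0.000000: (-1.300000, 1.100000); f=(1.100000, 1.391000) → (-0.904000, 1.600760)
(x(0.36), y(0.36)) ≈ (-0.9040, 1.6008)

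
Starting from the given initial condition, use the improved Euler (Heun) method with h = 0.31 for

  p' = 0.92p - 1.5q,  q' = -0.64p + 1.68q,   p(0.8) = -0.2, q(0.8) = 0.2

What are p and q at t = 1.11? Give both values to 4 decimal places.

-0.4049, 0.3962

Heun on (p,q): k1 = f(t_n, state_n); k2 = f(t_n + h, state_n + h·k1); state_{n+1} = state_n + (h/2)·(k1 + k2).
0.800000: (-0.200000, 0.200000)
  k1 = (-0.484000, 0.464000)
  predictor → (-0.350040, 0.343840)
  k2 = (-0.837797, 0.801677)
  → (-0.404879, 0.396180)
(p(1.11), q(1.11)) ≈ (-0.4049, 0.3962)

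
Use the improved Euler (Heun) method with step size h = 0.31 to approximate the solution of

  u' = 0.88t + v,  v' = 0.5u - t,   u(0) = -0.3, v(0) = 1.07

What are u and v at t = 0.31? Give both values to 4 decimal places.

Heun on (u,v): k1 = f(t_n, state_n); k2 = f(t_n + h, state_n + h·k1); state_{n+1} = state_n + (h/2)·(k1 + k2).
0.000000: (-0.300000, 1.070000)
  k1 = (1.070000, -0.150000)
  predictor → (0.031700, 1.023500)
  k2 = (1.296300, -0.294150)
  → (0.066776, 1.001157)
(u(0.31), v(0.31)) ≈ (0.0668, 1.0012)

0.0668, 1.0012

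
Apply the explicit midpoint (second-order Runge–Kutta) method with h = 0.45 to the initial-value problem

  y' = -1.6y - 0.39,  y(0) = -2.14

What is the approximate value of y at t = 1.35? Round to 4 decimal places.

-0.5410

Midpoint: k1 = f(t_n, y_n); k2 = f(t_n + h/2, y_n + (h/2)·k1); y_{n+1} = y_n + h·k2.
t=0.000000, y=-2.140000:
  k1 = f(0.000000, -2.140000) = 3.034000
  k2 = f(0.225000, -1.457350) = 1.941760
  y ← -2.140000 + 0.45·1.941760 = -1.266208
t=0.450000, y=-1.266208:
  k1 = f(0.450000, -1.266208) = 1.635933
  k2 = f(0.675000, -0.898123) = 1.046997
  y ← -1.266208 + 0.45·1.046997 = -0.795059
t=0.900000, y=-0.795059:
  k1 = f(0.900000, -0.795059) = 0.882095
  k2 = f(1.125000, -0.596588) = 0.564541
  y ← -0.795059 + 0.45·0.564541 = -0.541016
y(1.35) ≈ -0.5410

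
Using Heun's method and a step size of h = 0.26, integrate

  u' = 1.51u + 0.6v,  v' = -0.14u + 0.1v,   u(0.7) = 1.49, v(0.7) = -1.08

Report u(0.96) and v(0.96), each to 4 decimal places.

1.9818, -1.1710

Heun on (u,v): k1 = f(x_n, state_n); k2 = f(x_n + h, state_n + h·k1); state_{n+1} = state_n + (h/2)·(k1 + k2).
0.700000: (1.490000, -1.080000)
  k1 = (1.601900, -0.316600)
  predictor → (1.906494, -1.162316)
  k2 = (2.181416, -0.383141)
  → (1.981831, -1.170966)
(u(0.96), v(0.96)) ≈ (1.9818, -1.1710)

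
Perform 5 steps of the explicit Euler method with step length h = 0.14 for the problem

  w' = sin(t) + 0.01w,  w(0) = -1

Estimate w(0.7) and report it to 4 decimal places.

-0.8171

Euler: w_{n+1} = w_n + h·f(t_n, w_n).
t=0.000000, w=-1.000000: f=-0.010000 → w ← -1.000000 + 0.14·(-0.010000) = -1.001400
t=0.140000, w=-1.001400: f=0.129529 → w ← -1.001400 + 0.14·0.129529 = -0.983266
t=0.280000, w=-0.983266: f=0.266523 → w ← -0.983266 + 0.14·0.266523 = -0.945953
t=0.420000, w=-0.945953: f=0.398301 → w ← -0.945953 + 0.14·0.398301 = -0.890191
t=0.560000, w=-0.890191: f=0.522284 → w ← -0.890191 + 0.14·0.522284 = -0.817071
w(0.7) ≈ -0.8171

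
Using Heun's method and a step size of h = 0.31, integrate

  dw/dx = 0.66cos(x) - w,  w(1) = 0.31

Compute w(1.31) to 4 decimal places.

0.2933

Heun: k1 = f(x_n, w_n); k2 = f(x_n + h, w_n + h·k1); w_{n+1} = w_n + (h/2)·(k1 + k2).
x=1.000000, w=0.310000:
  k1 = f(1.000000, 0.310000) = 0.046600
  k2 = f(1.310000, 0.324446) = -0.154265
  w ← 0.310000 + (0.31/2)·(0.046600 + (-0.154265)) = 0.293312
w(1.31) ≈ 0.2933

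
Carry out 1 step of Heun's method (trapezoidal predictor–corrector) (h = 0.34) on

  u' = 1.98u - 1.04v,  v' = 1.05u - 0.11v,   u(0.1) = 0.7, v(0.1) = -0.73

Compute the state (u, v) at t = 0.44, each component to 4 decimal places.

Heun on (u,v): k1 = f(t_n, state_n); k2 = f(t_n + h, state_n + h·k1); state_{n+1} = state_n + (h/2)·(k1 + k2).
0.100000: (0.700000, -0.730000)
  k1 = (2.145200, 0.815300)
  predictor → (1.429368, -0.452798)
  k2 = (3.301059, 1.550644)
  → (1.625864, -0.327789)
(u(0.44), v(0.44)) ≈ (1.6259, -0.3278)

1.6259, -0.3278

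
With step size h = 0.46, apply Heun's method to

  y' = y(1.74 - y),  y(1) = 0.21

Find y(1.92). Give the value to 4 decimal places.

0.6827

Heun: k1 = f(x_n, y_n); k2 = f(x_n + h, y_n + h·k1); y_{n+1} = y_n + (h/2)·(k1 + k2).
x=1.000000, y=0.210000:
  k1 = f(1.000000, 0.210000) = 0.321300
  k2 = f(1.460000, 0.357798) = 0.494549
  y ← 0.210000 + (0.46/2)·(0.321300 + 0.494549) = 0.397645
x=1.460000, y=0.397645:
  k1 = f(1.460000, 0.397645) = 0.533781
  k2 = f(1.920000, 0.643185) = 0.705455
  y ← 0.397645 + (0.46/2)·(0.533781 + 0.705455) = 0.682670
y(1.92) ≈ 0.6827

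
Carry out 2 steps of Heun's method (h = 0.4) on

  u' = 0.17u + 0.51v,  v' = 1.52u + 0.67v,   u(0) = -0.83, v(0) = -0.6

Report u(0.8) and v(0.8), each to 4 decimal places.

Heun on (u,v): k1 = f(x_n, state_n); k2 = f(x_n + h, state_n + h·k1); state_{n+1} = state_n + (h/2)·(k1 + k2).
0.000000: (-0.830000, -0.600000)
  k1 = (-0.447100, -1.663600)
  predictor → (-1.008840, -1.265440)
  k2 = (-0.816877, -2.381282)
  → (-1.082795, -1.408976)
0.400000: (-1.082795, -1.408976)
  k1 = (-0.902653, -2.589863)
  predictor → (-1.443857, -2.444922)
  k2 = (-1.492366, -3.832760)
  → (-1.561799, -2.693501)
(u(0.8), v(0.8)) ≈ (-1.5618, -2.6935)

-1.5618, -2.6935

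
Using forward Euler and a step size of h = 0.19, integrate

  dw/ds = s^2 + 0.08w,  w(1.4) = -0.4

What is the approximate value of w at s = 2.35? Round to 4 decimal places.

2.7223

Euler: w_{n+1} = w_n + h·f(s_n, w_n).
s=1.400000, w=-0.400000: f=1.928000 → w ← -0.400000 + 0.19·1.928000 = -0.033680
s=1.590000, w=-0.033680: f=2.525406 → w ← -0.033680 + 0.19·2.525406 = 0.446147
s=1.780000, w=0.446147: f=3.204092 → w ← 0.446147 + 0.19·3.204092 = 1.054924
s=1.970000, w=1.054924: f=3.965294 → w ← 1.054924 + 0.19·3.965294 = 1.808330
s=2.160000, w=1.808330: f=4.810266 → w ← 1.808330 + 0.19·4.810266 = 2.722281
w(2.35) ≈ 2.7223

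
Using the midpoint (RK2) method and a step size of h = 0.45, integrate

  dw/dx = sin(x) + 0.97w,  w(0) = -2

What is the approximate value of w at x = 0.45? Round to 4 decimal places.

Midpoint: k1 = f(x_n, w_n); k2 = f(x_n + h/2, w_n + (h/2)·k1); w_{n+1} = w_n + h·k2.
x=0.000000, w=-2.000000:
  k1 = f(0.000000, -2.000000) = -1.940000
  k2 = f(0.225000, -2.436500) = -2.140299
  w ← -2.000000 + 0.45·(-2.140299) = -2.963134
w(0.45) ≈ -2.9631

-2.9631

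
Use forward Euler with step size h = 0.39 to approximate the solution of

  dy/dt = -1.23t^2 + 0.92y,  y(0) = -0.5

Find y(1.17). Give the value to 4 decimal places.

-1.6454

Euler: y_{n+1} = y_n + h·f(t_n, y_n).
t=0.000000, y=-0.500000: f=-0.460000 → y ← -0.500000 + 0.39·(-0.460000) = -0.679400
t=0.390000, y=-0.679400: f=-0.812131 → y ← -0.679400 + 0.39·(-0.812131) = -0.996131
t=0.780000, y=-0.996131: f=-1.664773 → y ← -0.996131 + 0.39·(-1.664773) = -1.645392
y(1.17) ≈ -1.6454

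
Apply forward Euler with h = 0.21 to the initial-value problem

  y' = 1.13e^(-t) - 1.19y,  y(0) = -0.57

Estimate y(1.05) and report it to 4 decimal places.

0.3059

Euler: y_{n+1} = y_n + h·f(t_n, y_n).
t=0.000000, y=-0.570000: f=1.808300 → y ← -0.570000 + 0.21·1.808300 = -0.190257
t=0.210000, y=-0.190257: f=1.142366 → y ← -0.190257 + 0.21·1.142366 = 0.049640
t=0.420000, y=0.049640: f=0.683391 → y ← 0.049640 + 0.21·0.683391 = 0.193152
t=0.630000, y=0.193152: f=0.371978 → y ← 0.193152 + 0.21·0.371978 = 0.271267
t=0.840000, y=0.271267: f=0.165025 → y ← 0.271267 + 0.21·0.165025 = 0.305923
y(1.05) ≈ 0.3059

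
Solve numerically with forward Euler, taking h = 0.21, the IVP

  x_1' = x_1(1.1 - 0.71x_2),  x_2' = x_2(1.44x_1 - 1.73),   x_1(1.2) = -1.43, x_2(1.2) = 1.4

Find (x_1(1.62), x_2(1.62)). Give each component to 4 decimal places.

-1.7372, 0.0557

Euler on (x_1,x_2): x_1_{n+1} = x_1_n + h·x_1', x_2_{n+1} = x_2_n + h·x_2'.
1.200000: (-1.430000, 1.400000); f=(-0.151580, -5.304880) → (-1.461832, 0.285975)
1.410000: (-1.461832, 0.285975); f=(-1.311201, -1.096726) → (-1.737184, 0.055663)
(x_1(1.62), x_2(1.62)) ≈ (-1.7372, 0.0557)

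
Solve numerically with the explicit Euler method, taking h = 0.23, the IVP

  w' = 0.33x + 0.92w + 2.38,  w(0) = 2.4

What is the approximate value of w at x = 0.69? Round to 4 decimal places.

6.3389

Euler: w_{n+1} = w_n + h·f(x_n, w_n).
x=0.000000, w=2.400000: f=4.588000 → w ← 2.400000 + 0.23·4.588000 = 3.455240
x=0.230000, w=3.455240: f=5.634721 → w ← 3.455240 + 0.23·5.634721 = 4.751226
x=0.460000, w=4.751226: f=6.902928 → w ← 4.751226 + 0.23·6.902928 = 6.338899
w(0.69) ≈ 6.3389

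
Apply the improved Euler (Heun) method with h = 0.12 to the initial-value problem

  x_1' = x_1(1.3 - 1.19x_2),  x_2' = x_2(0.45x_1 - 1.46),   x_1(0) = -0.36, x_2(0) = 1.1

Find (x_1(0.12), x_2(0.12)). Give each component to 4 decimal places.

-0.3651, 0.9067

Heun on (x_1,x_2): k1 = f(t_n, state_n); k2 = f(t_n + h, state_n + h·k1); state_{n+1} = state_n + (h/2)·(k1 + k2).
0.000000: (-0.360000, 1.100000)
  k1 = (0.003240, -1.784200)
  predictor → (-0.359611, 0.885896)
  k2 = (-0.088387, -1.436768)
  → (-0.365109, 0.906742)
(x_1(0.12), x_2(0.12)) ≈ (-0.3651, 0.9067)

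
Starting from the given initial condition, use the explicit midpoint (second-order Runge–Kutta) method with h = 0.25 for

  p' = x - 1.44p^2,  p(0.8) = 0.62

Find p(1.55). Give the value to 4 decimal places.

0.8945

Midpoint: k1 = f(x_n, p_n); k2 = f(x_n + h/2, p_n + (h/2)·k1); p_{n+1} = p_n + h·k2.
x=0.800000, p=0.620000:
  k1 = f(0.800000, 0.620000) = 0.246464
  k2 = f(0.925000, 0.650808) = 0.315086
  p ← 0.620000 + 0.25·0.315086 = 0.698772
x=1.050000, p=0.698772:
  k1 = f(1.050000, 0.698772) = 0.346874
  k2 = f(1.175000, 0.742131) = 0.381908
  p ← 0.698772 + 0.25·0.381908 = 0.794249
x=1.300000, p=0.794249:
  k1 = f(1.300000, 0.794249) = 0.391603
  k2 = f(1.425000, 0.843199) = 0.401182
  p ← 0.794249 + 0.25·0.401182 = 0.894544
p(1.55) ≈ 0.8945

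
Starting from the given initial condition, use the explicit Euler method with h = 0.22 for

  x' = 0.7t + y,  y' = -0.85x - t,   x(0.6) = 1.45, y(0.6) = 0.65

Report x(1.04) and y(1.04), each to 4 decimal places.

1.8660, -0.2487

Euler on (x,y): x_{n+1} = x_n + h·x', y_{n+1} = y_n + h·y'.
0.600000: (1.450000, 0.650000); f=(1.070000, -1.832500) → (1.685400, 0.246850)
0.820000: (1.685400, 0.246850); f=(0.820850, -2.252590) → (1.865987, -0.248720)
(x(1.04), y(1.04)) ≈ (1.8660, -0.2487)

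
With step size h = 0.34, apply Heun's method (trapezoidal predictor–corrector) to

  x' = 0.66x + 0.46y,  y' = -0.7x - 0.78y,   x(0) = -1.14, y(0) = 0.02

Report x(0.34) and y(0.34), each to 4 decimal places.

Heun on (x,y): k1 = f(t_n, state_n); k2 = f(t_n + h, state_n + h·k1); state_{n+1} = state_n + (h/2)·(k1 + k2).
0.000000: (-1.140000, 0.020000)
  k1 = (-0.743200, 0.782400)
  predictor → (-1.392688, 0.286016)
  k2 = (-0.787607, 0.751789)
  → (-1.400237, 0.280812)
(x(0.34), y(0.34)) ≈ (-1.4002, 0.2808)

-1.4002, 0.2808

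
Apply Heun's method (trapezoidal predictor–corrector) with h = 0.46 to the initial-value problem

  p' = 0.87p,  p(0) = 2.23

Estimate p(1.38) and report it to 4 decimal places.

Heun: k1 = f(x_n, p_n); k2 = f(x_n + h, p_n + h·k1); p_{n+1} = p_n + (h/2)·(k1 + k2).
x=0.000000, p=2.230000:
  k1 = f(0.000000, 2.230000) = 1.940100
  k2 = f(0.460000, 3.122446) = 2.716528
  p ← 2.230000 + (0.46/2)·(1.940100 + 2.716528) = 3.301024
x=0.460000, p=3.301024:
  k1 = f(0.460000, 3.301024) = 2.871891
  k2 = f(0.920000, 4.622094) = 4.021222
  p ← 3.301024 + (0.46/2)·(2.871891 + 4.021222) = 4.886441
x=0.920000, p=4.886441:
  k1 = f(0.920000, 4.886441) = 4.251203
  k2 = f(1.380000, 6.841994) = 5.952535
  p ← 4.886441 + (0.46/2)·(4.251203 + 5.952535) = 7.233300
p(1.38) ≈ 7.2333

7.2333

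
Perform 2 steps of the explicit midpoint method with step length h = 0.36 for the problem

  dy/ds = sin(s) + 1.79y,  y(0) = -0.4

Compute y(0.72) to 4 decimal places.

-1.0267

Midpoint: k1 = f(s_n, y_n); k2 = f(s_n + h/2, y_n + (h/2)·k1); y_{n+1} = y_n + h·k2.
s=0.000000, y=-0.400000:
  k1 = f(0.000000, -0.400000) = -0.716000
  k2 = f(0.180000, -0.528880) = -0.767666
  y ← -0.400000 + 0.36·(-0.767666) = -0.676360
s=0.360000, y=-0.676360:
  k1 = f(0.360000, -0.676360) = -0.858409
  k2 = f(0.540000, -0.830873) = -0.973127
  y ← -0.676360 + 0.36·(-0.973127) = -1.026685
y(0.72) ≈ -1.0267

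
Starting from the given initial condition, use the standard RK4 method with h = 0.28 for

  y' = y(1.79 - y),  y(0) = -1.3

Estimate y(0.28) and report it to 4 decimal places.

RK4: k1 = f(t_n, y_n); k2 = f(t_n + h/2, y_n + (h/2)·k1); k3 = f(t_n + h/2, y_n + (h/2)·k2); k4 = f(t_n + h, y_n + h·k3); y_{n+1} = y_n + (h/6)·(k1 + 2k2 + 2k3 + k4).
t=0.000000, y=-1.300000:
  k1 = f(0.000000, -1.300000) = -4.017000
  k2 = f(0.140000, -1.862380) = -6.802119
  k3 = f(0.140000, -2.252297) = -9.104452
  k4 = f(0.280000, -3.849246) = -21.706850
  y ← -1.300000 + (0.28/6)·(k1 + 2k2 + 2k3 + k4) = -3.985060
y(0.28) ≈ -3.9851

-3.9851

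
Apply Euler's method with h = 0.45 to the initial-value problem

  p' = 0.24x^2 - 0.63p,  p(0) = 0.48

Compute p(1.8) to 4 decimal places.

Euler: p_{n+1} = p_n + h·f(x_n, p_n).
x=0.000000, p=0.480000: f=-0.302400 → p ← 0.480000 + 0.45·(-0.302400) = 0.343920
x=0.450000, p=0.343920: f=-0.168070 → p ← 0.343920 + 0.45·(-0.168070) = 0.268289
x=0.900000, p=0.268289: f=0.025378 → p ← 0.268289 + 0.45·0.025378 = 0.279709
x=1.350000, p=0.279709: f=0.261183 → p ← 0.279709 + 0.45·0.261183 = 0.397241
p(1.8) ≈ 0.3972

0.3972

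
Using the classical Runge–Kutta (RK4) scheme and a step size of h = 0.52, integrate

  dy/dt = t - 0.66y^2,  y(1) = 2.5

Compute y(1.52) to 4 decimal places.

1.7527

RK4: k1 = f(t_n, y_n); k2 = f(t_n + h/2, y_n + (h/2)·k1); k3 = f(t_n + h/2, y_n + (h/2)·k2); k4 = f(t_n + h, y_n + h·k3); y_{n+1} = y_n + (h/6)·(k1 + 2k2 + 2k3 + k4).
t=1.000000, y=2.500000:
  k1 = f(1.000000, 2.500000) = -3.125000
  k2 = f(1.260000, 1.687500) = -0.619453
  k3 = f(1.260000, 2.338942) = -2.350629
  k4 = f(1.520000, 1.277673) = 0.442585
  y ← 2.500000 + (0.52/6)·(k1 + 2k2 + 2k3 + k4) = 1.752710
y(1.52) ≈ 1.7527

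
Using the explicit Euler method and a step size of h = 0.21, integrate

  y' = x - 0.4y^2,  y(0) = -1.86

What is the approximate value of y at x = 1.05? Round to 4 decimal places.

Euler: y_{n+1} = y_n + h·f(x_n, y_n).
x=0.000000, y=-1.860000: f=-1.383840 → y ← -1.860000 + 0.21·(-1.383840) = -2.150606
x=0.210000, y=-2.150606: f=-1.640043 → y ← -2.150606 + 0.21·(-1.640043) = -2.495015
x=0.420000, y=-2.495015: f=-2.070041 → y ← -2.495015 + 0.21·(-2.070041) = -2.929724
x=0.630000, y=-2.929724: f=-2.803313 → y ← -2.929724 + 0.21·(-2.803313) = -3.518420
x=0.840000, y=-3.518420: f=-4.111711 → y ← -3.518420 + 0.21·(-4.111711) = -4.381879
y(1.05) ≈ -4.3819

-4.3819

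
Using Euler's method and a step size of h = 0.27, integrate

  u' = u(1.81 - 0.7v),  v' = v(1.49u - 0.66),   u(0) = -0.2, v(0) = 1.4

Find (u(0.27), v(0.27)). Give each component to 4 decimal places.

Euler on (u,v): u_{n+1} = u_n + h·u', v_{n+1} = v_n + h·v'.
0.000000: (-0.200000, 1.400000); f=(-0.166000, -1.341200) → (-0.244820, 1.037876)
(u(0.27), v(0.27)) ≈ (-0.2448, 1.0379)

-0.2448, 1.0379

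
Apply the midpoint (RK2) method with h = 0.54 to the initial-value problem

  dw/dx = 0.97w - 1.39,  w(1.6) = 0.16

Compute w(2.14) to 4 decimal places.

Midpoint: k1 = f(x_n, w_n); k2 = f(x_n + h/2, w_n + (h/2)·k1); w_{n+1} = w_n + h·k2.
x=1.600000, w=0.160000:
  k1 = f(1.600000, 0.160000) = -1.234800
  k2 = f(1.870000, -0.173396) = -1.558194
  w ← 0.160000 + 0.54·(-1.558194) = -0.681425
w(2.14) ≈ -0.6814

-0.6814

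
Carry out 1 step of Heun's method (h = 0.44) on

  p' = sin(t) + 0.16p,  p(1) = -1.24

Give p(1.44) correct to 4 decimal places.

Heun: k1 = f(t_n, p_n); k2 = f(t_n + h, p_n + h·k1); p_{n+1} = p_n + (h/2)·(k1 + k2).
t=1.000000, p=-1.240000:
  k1 = f(1.000000, -1.240000) = 0.643071
  k2 = f(1.440000, -0.957049) = 0.838331
  p ← -1.240000 + (0.44/2)·(0.643071 + 0.838331) = -0.914092
p(1.44) ≈ -0.9141

-0.9141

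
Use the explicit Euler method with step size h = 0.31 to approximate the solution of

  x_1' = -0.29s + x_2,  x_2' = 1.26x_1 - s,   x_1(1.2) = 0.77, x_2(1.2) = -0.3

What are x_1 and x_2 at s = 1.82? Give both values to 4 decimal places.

Euler on (x_1,x_2): x_1_{n+1} = x_1_n + h·x_1', x_2_{n+1} = x_2_n + h·x_2'.
1.200000: (0.770000, -0.300000); f=(-0.648000, -0.229800) → (0.569120, -0.371238)
1.510000: (0.569120, -0.371238); f=(-0.809138, -0.792909) → (0.318287, -0.617040)
(x_1(1.82), x_2(1.82)) ≈ (0.3183, -0.6170)

0.3183, -0.6170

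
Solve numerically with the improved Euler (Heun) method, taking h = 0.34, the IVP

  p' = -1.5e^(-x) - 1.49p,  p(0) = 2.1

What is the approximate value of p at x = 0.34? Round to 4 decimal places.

Heun: k1 = f(x_n, p_n); k2 = f(x_n + h, p_n + h·k1); p_{n+1} = p_n + (h/2)·(k1 + k2).
x=0.000000, p=2.100000:
  k1 = f(0.000000, 2.100000) = -4.629000
  k2 = f(0.340000, 0.526140) = -1.851604
  p ← 2.100000 + (0.34/2)·(-4.629000 + (-1.851604)) = 0.998297
p(0.34) ≈ 0.9983

0.9983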